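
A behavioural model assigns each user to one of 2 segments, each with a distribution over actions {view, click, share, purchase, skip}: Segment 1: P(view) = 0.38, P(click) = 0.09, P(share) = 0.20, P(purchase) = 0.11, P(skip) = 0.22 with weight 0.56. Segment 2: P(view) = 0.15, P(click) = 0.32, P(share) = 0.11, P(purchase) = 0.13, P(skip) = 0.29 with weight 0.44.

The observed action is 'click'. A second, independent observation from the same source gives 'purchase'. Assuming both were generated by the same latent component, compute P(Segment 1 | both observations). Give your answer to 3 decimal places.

The responsibility of component k is P(Z=k) f_k(x) divided by Σ_j P(Z=j) f_j(x).
Since both observations come from the same component, the likelihood for component k is f_k(x₁)·f_k(x₂).
  f_1 = [P(click | comp) = 0.09] × [0.11] = 0.0099
  f_2 = [P(click | comp) = 0.32] × [0.13] = 0.0416
Prior × likelihood for each component:
  P(Z=1)·f_1 = 0.56 × 0.0099 = 0.005544
  P(Z=2)·f_2 = 0.44 × 0.0416 = 0.018304
Normaliser: 0.005544 + 0.018304 = 0.023848
Responsibility of Segment 1: 0.005544 / 0.023848 ≈ 0.232

0.232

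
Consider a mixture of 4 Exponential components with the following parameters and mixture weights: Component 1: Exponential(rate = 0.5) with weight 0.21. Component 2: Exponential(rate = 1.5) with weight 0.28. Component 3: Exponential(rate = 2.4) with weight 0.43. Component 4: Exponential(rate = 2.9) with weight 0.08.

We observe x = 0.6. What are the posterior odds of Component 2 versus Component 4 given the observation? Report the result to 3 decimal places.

4.193

The posterior odds equal the prior odds times the likelihood ratio: (π_i/π_j)·(f_i(x)/f_j(x)).
Evaluate each component's likelihood at the observed value:
  f_1 = 0.5·e^(−0.5·0.6) = 0.5·e^(−0.3000) = 0.370409
  f_2 = 1.5·e^(−1.5·0.6) = 1.5·e^(−0.9000) = 0.609854
  f_3 = 2.4·e^(−2.4·0.6) = 2.4·e^(−1.4400) = 0.568627
  f_4 = 2.9·e^(−2.9·0.6) = 2.9·e^(−1.7400) = 0.509009
Odds = (0.28/0.08) × (0.609854/0.509009) = 3.5 × 1.19812 ≈ 4.193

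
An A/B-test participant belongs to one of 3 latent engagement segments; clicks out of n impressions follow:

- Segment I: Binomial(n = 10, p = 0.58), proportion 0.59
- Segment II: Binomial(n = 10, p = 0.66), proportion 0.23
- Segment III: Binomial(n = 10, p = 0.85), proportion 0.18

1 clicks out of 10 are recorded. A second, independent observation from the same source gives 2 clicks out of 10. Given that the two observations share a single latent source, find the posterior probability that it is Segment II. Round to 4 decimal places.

0.0156

The responsibility of component k is P(Z=k) f_k(x) divided by Σ_j P(Z=j) f_j(x).
Since both observations come from the same component, the likelihood for component k is f_k(x₁)·f_k(x₂).
  f_I = [C(10,1)·0.58^1·0.42^9 = 10·0.58·0.000406671 = 0.00235869] × [0.0146576] = 3.45728e-05
  f_II = [C(10,1)·0.66^1·0.34^9 = 10·0.66·6.0717e-05 = 0.000400732] × [0.00350051] = 1.40277e-06
  f_III = [C(10,1)·0.85^1·0.15^9 = 10·0.85·3.84434e-08 = 3.26769e-07] × [8.3326e-06] = 2.72283e-12
Multiply by the mixture weights:
  P(Z=I)·f_I = 0.59 × 3.45728e-05 = 2.03979e-05
  P(Z=II)·f_II = 0.23 × 1.40277e-06 = 3.22637e-07
  P(Z=III)·f_III = 0.18 × 2.72283e-12 = 4.9011e-13
Normaliser: 2.03979e-05 + 3.22637e-07 + 4.9011e-13 = 2.07206e-05
P(Segment II | data) ≈ 0.0156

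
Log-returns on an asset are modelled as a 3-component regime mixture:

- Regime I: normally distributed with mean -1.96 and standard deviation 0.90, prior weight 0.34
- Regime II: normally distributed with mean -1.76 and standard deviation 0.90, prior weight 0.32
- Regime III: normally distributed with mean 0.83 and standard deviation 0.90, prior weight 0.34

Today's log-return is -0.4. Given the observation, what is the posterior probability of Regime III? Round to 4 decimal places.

0.4290

Apply Bayes' rule: the posterior for each component is proportional to its prior times its likelihood at x.
Normal densities:
  p_I = 0.0986872
  p_II = 0.141521
  p_III = 0.174215
Weight by the priors:
  π_I·p_I = 0.34 × 0.0986872 = 0.0335536
  π_II·p_II = 0.32 × 0.141521 = 0.0452868
  π_III·p_III = 0.34 × 0.174215 = 0.059233
Evidence: 0.0335536 + 0.0452868 + 0.059233 = 0.138073
P(Regime III | -0.4) ≈ 0.4290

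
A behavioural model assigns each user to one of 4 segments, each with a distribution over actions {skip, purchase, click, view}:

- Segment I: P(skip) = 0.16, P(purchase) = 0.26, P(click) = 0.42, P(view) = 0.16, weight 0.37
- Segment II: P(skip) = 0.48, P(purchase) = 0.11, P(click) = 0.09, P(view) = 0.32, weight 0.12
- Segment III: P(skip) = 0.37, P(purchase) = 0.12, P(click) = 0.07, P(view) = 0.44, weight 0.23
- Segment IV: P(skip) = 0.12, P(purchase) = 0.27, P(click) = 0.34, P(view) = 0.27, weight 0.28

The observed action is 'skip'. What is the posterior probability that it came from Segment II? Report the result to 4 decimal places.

The responsibility of component k is π_k f_k(x) divided by Σ_j π_j f_j(x).
Component likelihoods at x = 'skip':
  L_I = P(skip | comp) = 0.16
  L_II = P(skip | comp) = 0.48
  L_III = P(skip | comp) = 0.37
  L_IV = P(skip | comp) = 0.12
Multiply by the mixture weights:
  π_I·L_I = 0.37 × 0.16 = 0.0592
  π_II·L_II = 0.12 × 0.48 = 0.0576
  π_III·L_III = 0.23 × 0.37 = 0.0851
  π_IV·L_IV = 0.28 × 0.12 = 0.0336
Marginal: 0.0592 + 0.0576 + 0.0851 + 0.0336 = 0.2355
P(Segment II | data) ≈ 0.2446

0.2446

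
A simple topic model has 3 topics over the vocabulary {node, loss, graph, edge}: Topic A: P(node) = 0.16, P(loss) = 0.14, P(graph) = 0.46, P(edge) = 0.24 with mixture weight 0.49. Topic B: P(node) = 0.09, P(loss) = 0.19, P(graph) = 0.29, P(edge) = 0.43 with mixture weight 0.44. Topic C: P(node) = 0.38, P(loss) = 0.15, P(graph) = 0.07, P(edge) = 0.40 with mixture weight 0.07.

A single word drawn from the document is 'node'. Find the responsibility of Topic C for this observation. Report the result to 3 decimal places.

0.184

By Bayes' theorem, P(k | x) = π_k f_k(x) / Σ_j π_j f_j(x).
Component likelihoods at x = 'node':
  p_A = P(node | comp) = 0.16
  p_B = P(node | comp) = 0.09
  p_C = P(node | comp) = 0.38
Unnormalised posteriors:
  π_A·p_A = 0.49 × 0.16 = 0.0784
  π_B·p_B = 0.44 × 0.09 = 0.0396
  π_C·p_C = 0.07 × 0.38 = 0.0266
Denominator: 0.0784 + 0.0396 + 0.0266 = 0.1446
Responsibility of Topic C: 0.0266 / 0.1446 ≈ 0.184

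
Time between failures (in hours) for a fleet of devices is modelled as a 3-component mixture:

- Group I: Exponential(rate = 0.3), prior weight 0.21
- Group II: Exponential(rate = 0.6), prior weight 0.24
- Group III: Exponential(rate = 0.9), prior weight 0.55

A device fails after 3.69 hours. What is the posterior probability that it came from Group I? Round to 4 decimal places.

Apply Bayes' rule: the posterior for each component is proportional to its prior times its likelihood at x.
Evaluate each component's likelihood at the observed value:
  p_I = 0.3·e^(−0.3·3.69) = 0.3·e^(−1.1070) = 0.0991647
  p_II = 0.6·e^(−0.6·3.69) = 0.6·e^(−2.2140) = 0.0655576
  p_III = 0.9·e^(−0.9·3.69) = 0.9·e^(−3.3210) = 0.032505
Unnormalised posteriors:
  π_I·p_I = 0.21 × 0.0991647 = 0.0208246
  π_II·p_II = 0.24 × 0.0655576 = 0.0157338
  π_III·p_III = 0.55 × 0.032505 = 0.0178778
Evidence: 0.0208246 + 0.0157338 + 0.0178778 = 0.0544362
Responsibility of Group I: 0.0208246 / 0.0544362 ≈ 0.3826

0.3826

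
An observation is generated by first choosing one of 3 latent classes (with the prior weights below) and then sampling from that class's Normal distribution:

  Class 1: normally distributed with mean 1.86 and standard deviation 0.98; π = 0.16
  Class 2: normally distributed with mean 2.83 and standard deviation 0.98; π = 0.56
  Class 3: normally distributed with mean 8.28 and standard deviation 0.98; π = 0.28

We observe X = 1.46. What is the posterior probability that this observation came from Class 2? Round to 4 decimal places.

By Bayes' theorem, P(k | x) = P(Z=k) f_k(x) / Σ_j P(Z=j) f_j(x).
Evaluate each component's likelihood at the observed value:
  p_1 = (1/(0.98·√(2π)))·exp(−(1.46−1.86)²/(2·0.98²)) = 0.407084·exp(-0.08330) = 0.374548
  p_2 = (1/(0.98·√(2π)))·exp(−(1.46−2.83)²/(2·0.98²)) = 0.407084·exp(-0.97714) = 0.15322
  p_3 = (1/(0.98·√(2π)))·exp(−(1.46−8.28)²/(2·0.98²)) = 0.407084·exp(-24.21512) = 1.23934e-11
Prior × likelihood for each component:
  P(Z=1)·p_1 = 0.16 × 0.374548 = 0.0599277
  P(Z=2)·p_2 = 0.56 × 0.15322 = 0.0858032
  P(Z=3)·p_3 = 0.28 × 1.23934e-11 = 3.47016e-12
Normaliser: 0.0599277 + 0.0858032 + 3.47016e-12 = 0.145731
Responsibility of Class 2: 0.0858032 / 0.145731 ≈ 0.5888

0.5888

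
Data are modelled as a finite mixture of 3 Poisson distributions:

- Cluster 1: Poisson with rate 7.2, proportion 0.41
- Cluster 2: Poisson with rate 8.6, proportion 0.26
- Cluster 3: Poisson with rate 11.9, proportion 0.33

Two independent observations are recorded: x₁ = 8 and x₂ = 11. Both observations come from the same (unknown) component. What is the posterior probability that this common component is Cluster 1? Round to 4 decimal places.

0.3268

Apply Bayes' rule: the posterior for each component is proportional to its prior times its likelihood at x.
Since both observations come from the same component, the likelihood for component k is f_k(x₁)·f_k(x₂).
  L_1 = [e^(−7.2)·7.2^8/8! = 0.133727] × [0.0504175] = 0.00674218
  L_2 = [e^(−8.6)·8.6^8/8! = 0.136626] × [0.0877798] = 0.011993
  L_3 = [e^(−11.9)·11.9^8/8! = 0.0677253] × [0.115281] = 0.00780742
Unnormalised posteriors:
  w_1·L_1 = 0.41 × 0.00674218 = 0.0027643
  w_2·L_2 = 0.26 × 0.011993 = 0.00311819
  w_3·L_3 = 0.33 × 0.00780742 = 0.00257645
Marginal: 0.0027643 + 0.00311819 + 0.00257645 = 0.00845893
P(Cluster 1 | x₁, x₂) ≈ 0.3268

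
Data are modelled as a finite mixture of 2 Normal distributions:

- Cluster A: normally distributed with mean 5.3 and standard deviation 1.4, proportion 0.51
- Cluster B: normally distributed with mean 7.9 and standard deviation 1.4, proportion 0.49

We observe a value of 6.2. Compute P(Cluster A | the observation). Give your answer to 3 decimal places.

0.639

Apply Bayes' rule: the posterior for each component is proportional to its prior times its likelihood at x.
Component likelihoods at x = 6.2:
  f_A = 0.231762
  f_B = 0.136333
Weight by the priors:
  π_A·f_A = 0.51 × 0.231762 = 0.118199
  π_B·f_B = 0.49 × 0.136333 = 0.0668031
Marginal: 0.118199 + 0.0668031 = 0.185002
Responsibility of Cluster A: 0.118199 / 0.185002 ≈ 0.639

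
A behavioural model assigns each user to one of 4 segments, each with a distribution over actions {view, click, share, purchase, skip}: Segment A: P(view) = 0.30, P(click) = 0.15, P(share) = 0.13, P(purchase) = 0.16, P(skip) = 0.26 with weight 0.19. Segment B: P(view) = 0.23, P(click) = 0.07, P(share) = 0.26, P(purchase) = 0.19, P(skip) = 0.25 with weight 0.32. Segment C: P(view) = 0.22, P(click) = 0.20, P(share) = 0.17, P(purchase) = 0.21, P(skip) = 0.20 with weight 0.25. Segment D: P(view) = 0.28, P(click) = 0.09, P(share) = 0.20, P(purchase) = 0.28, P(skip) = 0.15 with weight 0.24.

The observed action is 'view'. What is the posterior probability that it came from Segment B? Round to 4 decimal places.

Apply Bayes' rule: the posterior for each component is proportional to its prior times its likelihood at x.
Component likelihoods at x = 'view':
  p_A = P(view | comp) = 0.30
  p_B = P(view | comp) = 0.23
  p_C = P(view | comp) = 0.22
  p_D = P(view | comp) = 0.28
Prior × likelihood for each component:
  π_A·p_A = 0.19 × 0.3 = 0.057
  π_B·p_B = 0.32 × 0.23 = 0.0736
  π_C·p_C = 0.25 × 0.22 = 0.055
  π_D·p_D = 0.24 × 0.28 = 0.0672
Sum: 0.057 + 0.0736 + 0.055 + 0.0672 = 0.2528
P(Segment B | 'view') = 0.0736 / 0.2528 ≈ 0.2911

0.2911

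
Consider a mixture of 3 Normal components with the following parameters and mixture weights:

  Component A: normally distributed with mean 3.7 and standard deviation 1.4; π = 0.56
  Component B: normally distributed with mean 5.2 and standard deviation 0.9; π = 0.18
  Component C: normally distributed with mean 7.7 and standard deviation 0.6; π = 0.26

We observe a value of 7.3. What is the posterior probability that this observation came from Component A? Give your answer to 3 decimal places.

0.039

The responsibility of component k is P(Z=k) f_k(x) divided by Σ_j P(Z=j) f_j(x).
Normal densities:
  L_A = 0.010446
  L_B = 0.0291354
  L_C = 0.532413
Prior × likelihood for each component:
  P(Z=A)·L_A = 0.56 × 0.010446 = 0.00584978
  P(Z=B)·L_B = 0.18 × 0.0291354 = 0.00524438
  P(Z=C)·L_C = 0.26 × 0.532413 = 0.138427
Normaliser: 0.00584978 + 0.00524438 + 0.138427 = 0.149522
Responsibility of Component A: 0.00584978 / 0.149522 ≈ 0.039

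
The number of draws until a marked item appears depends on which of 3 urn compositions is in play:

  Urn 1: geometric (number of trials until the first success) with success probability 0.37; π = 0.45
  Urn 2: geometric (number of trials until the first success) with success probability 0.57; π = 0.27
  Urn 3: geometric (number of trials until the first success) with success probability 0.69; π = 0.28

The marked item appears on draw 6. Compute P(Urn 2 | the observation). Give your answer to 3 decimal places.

0.117

P(component k | x) = w_k·f_k(x) / marginal(x), where marginal(x) = Σ_j w_j·f_j(x).
Geometric probabilities:
  L_1 = 0.0367202
  L_2 = 0.00837948
  L_3 = 0.00197541
Unnormalised posteriors:
  w_1·L_1 = 0.45 × 0.0367202 = 0.0165241
  w_2·L_2 = 0.27 × 0.00837948 = 0.00226246
  w_3·L_3 = 0.28 × 0.00197541 = 0.000553115
Denominator: 0.0165241 + 0.00226246 + 0.000553115 = 0.0193396
So the posterior for Urn 2 is 0.00226246 / 0.0193396 ≈ 0.117.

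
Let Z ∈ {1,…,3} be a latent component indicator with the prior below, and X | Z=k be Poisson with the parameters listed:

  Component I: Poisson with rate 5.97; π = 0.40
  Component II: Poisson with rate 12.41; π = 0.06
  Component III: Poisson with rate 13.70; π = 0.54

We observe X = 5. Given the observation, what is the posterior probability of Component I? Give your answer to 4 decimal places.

0.9551

P(component k | x) = w_k·f_k(x) / marginal(x), where marginal(x) = Σ_j w_j·f_j(x).
Component likelihoods at x = 5:
  L_I = e^(−5.97)·5.97^5/5! = 0.161418
  L_II = e^(−12.41)·12.41^5/5! = 0.0100019
  L_III = e^(−13.70)·13.70^5/5! = 0.00451427
Weight by the priors:
  w_I·L_I = 0.40 × 0.161418 = 0.0645673
  w_II·L_II = 0.06 × 0.0100019 = 0.000600115
  w_III·L_III = 0.54 × 0.00451427 = 0.0024377
Evidence: 0.0645673 + 0.000600115 + 0.0024377 = 0.0676051
Responsibility of Component I: 0.0645673 / 0.0676051 ≈ 0.9551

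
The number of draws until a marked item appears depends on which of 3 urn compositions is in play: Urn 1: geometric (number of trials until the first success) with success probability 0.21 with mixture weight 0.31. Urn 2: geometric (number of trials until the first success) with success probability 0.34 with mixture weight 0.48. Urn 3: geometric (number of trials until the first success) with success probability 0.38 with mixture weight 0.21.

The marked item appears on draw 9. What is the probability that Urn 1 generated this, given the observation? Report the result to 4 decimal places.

P(component k | x) = w_k·f_k(x) / marginal(x), where marginal(x) = Σ_j w_j·f_j(x).
Component likelihoods at x = 9:
  p_1 = 0.21·(1−0.21)^8 = 0.21·0.151711 = 0.0318593
  p_2 = 0.34·(1−0.34)^8 = 0.34·0.0360041 = 0.0122414
  p_3 = 0.38·(1−0.38)^8 = 0.38·0.021834 = 0.00829692
Weight by the priors:
  w_1·p_1 = 0.31 × 0.0318593 = 0.00987638
  w_2·p_2 = 0.48 × 0.0122414 = 0.00587586
  w_3·p_3 = 0.21 × 0.00829692 = 0.00174235
Sum: 0.00987638 + 0.00587586 + 0.00174235 = 0.0174946
So the posterior for Urn 1 is 0.00987638 / 0.0174946 ≈ 0.5645.

0.5645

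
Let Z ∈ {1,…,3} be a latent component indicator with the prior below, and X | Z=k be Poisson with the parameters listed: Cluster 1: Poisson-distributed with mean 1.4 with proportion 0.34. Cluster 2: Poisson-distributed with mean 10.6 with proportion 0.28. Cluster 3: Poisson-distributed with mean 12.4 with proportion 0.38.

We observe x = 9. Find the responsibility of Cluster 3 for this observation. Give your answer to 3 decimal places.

P(component k | x) = π_k·f_k(x) / marginal(x), where marginal(x) = Σ_j π_j·f_j(x).
Poisson probabilities:
  L_1 = 1.40403e-05
  L_2 = 0.116003
  L_3 = 0.0786648
Weight by the priors:
  π_1·L_1 = 0.34 × 1.40403e-05 = 4.77371e-06
  π_2·L_2 = 0.28 × 0.116003 = 0.0324808
  π_3·L_3 = 0.38 × 0.0786648 = 0.0298926
Denominator: 4.77371e-06 + 0.0324808 + 0.0298926 = 0.0623782
P(Cluster 3 | 9) ≈ 0.479

0.479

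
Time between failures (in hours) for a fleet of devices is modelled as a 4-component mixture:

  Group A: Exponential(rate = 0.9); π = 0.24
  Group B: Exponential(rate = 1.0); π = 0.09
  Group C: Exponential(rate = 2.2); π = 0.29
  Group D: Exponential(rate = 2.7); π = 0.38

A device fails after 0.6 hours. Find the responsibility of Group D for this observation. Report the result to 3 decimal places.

By Bayes' theorem, P(k | x) = w_k f_k(x) / Σ_j w_j f_j(x).
Exponential densities:
  L_A = 0.524473
  L_B = 0.548812
  L_C = 0.587698
  L_D = 0.534326
Unnormalised posteriors:
  w_A·L_A = 0.24 × 0.524473 = 0.125874
  w_B·L_B = 0.09 × 0.548812 = 0.049393
  w_C·L_C = 0.29 × 0.587698 = 0.170432
  w_D·L_D = 0.38 × 0.534326 = 0.203044
Evidence: 0.125874 + 0.049393 + 0.170432 + 0.203044 = 0.548743
Responsibility of Group D: 0.203044 / 0.548743 ≈ 0.370

0.370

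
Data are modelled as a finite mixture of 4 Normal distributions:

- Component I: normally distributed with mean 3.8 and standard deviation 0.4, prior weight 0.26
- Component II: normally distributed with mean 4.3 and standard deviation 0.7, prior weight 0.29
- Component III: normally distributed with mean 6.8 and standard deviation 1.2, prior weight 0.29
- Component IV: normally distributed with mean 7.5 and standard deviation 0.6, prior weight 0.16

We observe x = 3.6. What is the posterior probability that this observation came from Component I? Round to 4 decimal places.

The responsibility of component k is w_k f_k(x) divided by Σ_j w_j f_j(x).
Component likelihoods at x = 3.6:
  f_I = (1/(0.4·√(2π)))·exp(−(3.6−3.8)²/(2·0.4²)) = 0.997356·exp(-0.12500) = 0.880163
  f_II = (1/(0.7·√(2π)))·exp(−(3.6−4.3)²/(2·0.7²)) = 0.569918·exp(-0.50000) = 0.345672
  f_III = (1/(1.2·√(2π)))·exp(−(3.6−6.8)²/(2·1.2²)) = 0.332452·exp(-3.55556) = 0.00949666
  f_IV = (1/(0.6·√(2π)))·exp(−(3.6−7.5)²/(2·0.6²)) = 0.664904·exp(-21.12500) = 4.44926e-10
Weight by the priors:
  w_I·f_I = 0.26 × 0.880163 = 0.228842
  w_II·f_II = 0.29 × 0.345672 = 0.100245
  w_III·f_III = 0.29 × 0.00949666 = 0.00275403
  w_IV·f_IV = 0.16 × 4.44926e-10 = 7.11882e-11
Denominator: 0.228842 + 0.100245 + 0.00275403 + 7.11882e-11 = 0.331842
Responsibility of Component I: 0.228842 / 0.331842 ≈ 0.6896

0.6896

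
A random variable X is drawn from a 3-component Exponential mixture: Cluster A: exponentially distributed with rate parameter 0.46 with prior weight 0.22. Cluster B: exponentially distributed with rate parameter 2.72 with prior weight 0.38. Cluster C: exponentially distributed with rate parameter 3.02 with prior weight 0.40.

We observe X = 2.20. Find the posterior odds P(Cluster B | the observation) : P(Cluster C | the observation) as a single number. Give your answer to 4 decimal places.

1.6555

Since P(k|x) ∝ π_k f_k(x), the posterior odds are π_i f_i(x) / (π_j f_j(x)).
Evaluate each component's likelihood at the observed value:
  p_A = 0.167206
  p_B = 0.00685095
  p_C = 0.00393146
0.00260336 / 0.00157259 ≈ 1.6555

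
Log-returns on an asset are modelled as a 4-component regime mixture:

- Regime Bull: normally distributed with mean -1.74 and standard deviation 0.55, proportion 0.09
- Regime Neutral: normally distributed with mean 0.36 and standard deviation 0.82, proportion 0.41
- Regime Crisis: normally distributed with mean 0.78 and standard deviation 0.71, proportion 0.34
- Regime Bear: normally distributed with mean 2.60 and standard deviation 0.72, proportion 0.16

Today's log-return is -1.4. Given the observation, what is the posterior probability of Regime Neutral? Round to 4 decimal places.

The responsibility of component k is π_k f_k(x) divided by Σ_j π_j f_j(x).
Normal densities:
  f_Bull = (1/(0.55·√(2π)))·exp(−(-1.4−-1.74)²/(2·0.55²)) = 0.725350·exp(-0.19107) = 0.59919
  f_Neutral = (1/(0.82·√(2π)))·exp(−(-1.4−0.36)²/(2·0.82²)) = 0.486515·exp(-2.30339) = 0.0486123
  f_Crisis = (1/(0.71·√(2π)))·exp(−(-1.4−0.78)²/(2·0.71²)) = 0.561891·exp(-4.71375) = 0.00504077
  f_Bear = (1/(0.72·√(2π)))·exp(−(-1.4−2.60)²/(2·0.72²)) = 0.554087·exp(-15.43210) = 1.10028e-07
Prior × likelihood for each component:
  π_Bull·f_Bull = 0.09 × 0.59919 = 0.0539271
  π_Neutral·f_Neutral = 0.41 × 0.0486123 = 0.019931
  π_Crisis·f_Crisis = 0.34 × 0.00504077 = 0.00171386
  π_Bear·f_Bear = 0.16 × 1.10028e-07 = 1.76044e-08
Evidence: 0.0539271 + 0.019931 + 0.00171386 + 1.76044e-08 = 0.0755721
P(Regime Neutral | x) ≈ 0.2637

0.2637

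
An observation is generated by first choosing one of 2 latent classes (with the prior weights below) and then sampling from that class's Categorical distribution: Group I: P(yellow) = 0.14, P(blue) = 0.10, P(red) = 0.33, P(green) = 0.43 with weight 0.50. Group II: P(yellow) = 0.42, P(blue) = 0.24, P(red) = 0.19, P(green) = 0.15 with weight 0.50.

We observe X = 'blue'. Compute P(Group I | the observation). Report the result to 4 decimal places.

The responsibility of component k is π_k f_k(x) divided by Σ_j π_j f_j(x).
Categorical probabilities:
  L_I = P(blue | comp) = 0.10
  L_II = P(blue | comp) = 0.24
Multiply by the mixture weights:
  π_I·L_I = 0.50 × 0.1 = 0.05
  π_II·L_II = 0.50 × 0.24 = 0.12
Evidence: 0.05 + 0.12 = 0.17
P(Group I | x) = 0.05 / 0.17 ≈ 0.2941

0.2941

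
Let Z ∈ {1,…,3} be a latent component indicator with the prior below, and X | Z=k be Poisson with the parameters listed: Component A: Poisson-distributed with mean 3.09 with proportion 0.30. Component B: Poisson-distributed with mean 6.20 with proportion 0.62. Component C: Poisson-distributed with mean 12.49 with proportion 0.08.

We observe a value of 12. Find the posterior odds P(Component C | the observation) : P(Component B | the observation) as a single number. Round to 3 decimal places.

1.069

Only the two components matter; the odds are (π_i f_i(x)) / (π_j f_j(x)).
Evaluate each component's likelihood at the observed value:
  f_A = 7.19772e-05
  f_B = 0.013669
  f_C = 0.113259
Odds = (0.08/0.62) × (0.113259/0.013669) = 0.129032 × 8.28584 ≈ 1.069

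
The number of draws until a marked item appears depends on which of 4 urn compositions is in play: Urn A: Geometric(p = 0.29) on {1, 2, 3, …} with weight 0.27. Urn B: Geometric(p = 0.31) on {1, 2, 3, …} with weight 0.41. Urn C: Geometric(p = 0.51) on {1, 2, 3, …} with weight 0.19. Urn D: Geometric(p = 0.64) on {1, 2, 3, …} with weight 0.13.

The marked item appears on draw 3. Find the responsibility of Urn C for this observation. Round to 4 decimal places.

P(component k | x) = w_k·f_k(x) / marginal(x), where marginal(x) = Σ_j w_j·f_j(x).
Component likelihoods at x = 3:
  f_A = 0.29·(1−0.29)^2 = 0.29·0.5041 = 0.146189
  f_B = 0.31·(1−0.31)^2 = 0.31·0.4761 = 0.147591
  f_C = 0.51·(1−0.51)^2 = 0.51·0.2401 = 0.122451
  f_D = 0.64·(1−0.64)^2 = 0.64·0.1296 = 0.082944
Multiply by the mixture weights:
  w_A·f_A = 0.27 × 0.146189 = 0.039471
  w_B·f_B = 0.41 × 0.147591 = 0.0605123
  w_C·f_C = 0.19 × 0.122451 = 0.0232657
  w_D·f_D = 0.13 × 0.082944 = 0.0107827
Evidence: 0.039471 + 0.0605123 + 0.0232657 + 0.0107827 = 0.134032
P(Urn C | the observation) = 0.0232657 / 0.134032 ≈ 0.1736

0.1736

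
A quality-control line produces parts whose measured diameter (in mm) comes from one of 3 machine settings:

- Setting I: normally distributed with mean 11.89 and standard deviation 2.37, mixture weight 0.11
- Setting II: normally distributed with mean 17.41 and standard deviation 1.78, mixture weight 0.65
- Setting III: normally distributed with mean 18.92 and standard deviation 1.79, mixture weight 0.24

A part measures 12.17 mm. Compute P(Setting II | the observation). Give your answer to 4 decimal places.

0.0940

P(component k | x) = P(Z=k)·f_k(x) / marginal(x), where marginal(x) = Σ_j P(Z=j)·f_j(x).
Component likelihoods at x = 12.17 mm:
  L_I = 0.167159
  L_II = 0.00294222
  L_III = 0.000182058
Unnormalised posteriors:
  P(Z=I)·L_I = 0.11 × 0.167159 = 0.0183875
  P(Z=II)·L_II = 0.65 × 0.00294222 = 0.00191244
  P(Z=III)·L_III = 0.24 × 0.000182058 = 4.36939e-05
Sum: 0.0183875 + 0.00191244 + 4.36939e-05 = 0.0203437
So the posterior for Setting II is 0.00191244 / 0.0203437 ≈ 0.0940.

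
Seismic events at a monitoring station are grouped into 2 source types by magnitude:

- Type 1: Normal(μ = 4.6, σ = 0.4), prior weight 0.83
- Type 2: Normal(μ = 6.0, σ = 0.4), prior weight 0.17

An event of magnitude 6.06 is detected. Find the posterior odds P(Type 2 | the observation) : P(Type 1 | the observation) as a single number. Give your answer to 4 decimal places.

Since P(k|x) ∝ w_k f_k(x), the posterior odds are w_i f_i(x) / (w_j f_j(x)).
Evaluate each component's likelihood at the observed value:
  f_1 = 0.00127616
  f_2 = 0.986198
Odds = (0.17/0.83) × (0.986198/0.00127616) = 0.204819 × 772.784 ≈ 158.2811

158.2811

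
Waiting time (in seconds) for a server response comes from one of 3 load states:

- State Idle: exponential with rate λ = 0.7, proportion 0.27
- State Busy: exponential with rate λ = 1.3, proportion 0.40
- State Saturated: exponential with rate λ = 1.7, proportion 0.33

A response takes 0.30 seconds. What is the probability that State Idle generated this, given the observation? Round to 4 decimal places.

0.1819

P(component k | x) = P(Z=k)·f_k(x) / marginal(x), where marginal(x) = Σ_j P(Z=j)·f_j(x).
Evaluate each component's likelihood at the observed value:
  f_Idle = 0.7·e^(−0.7·0.30) = 0.7·e^(−0.2100) = 0.567409
  f_Busy = 1.3·e^(−1.3·0.30) = 1.3·e^(−0.3900) = 0.880174
  f_Saturated = 1.7·e^(−1.7·0.30) = 1.7·e^(−0.5100) = 1.02084
Weight by the priors:
  P(Z=Idle)·f_Idle = 0.27 × 0.567409 = 0.1532
  P(Z=Busy)·f_Busy = 0.40 × 0.880174 = 0.35207
  P(Z=Saturated)·f_Saturated = 0.33 × 1.02084 = 0.336878
Marginal: 0.1532 + 0.35207 + 0.336878 = 0.842148
P(State Idle | x) = 0.1532 / 0.842148 ≈ 0.1819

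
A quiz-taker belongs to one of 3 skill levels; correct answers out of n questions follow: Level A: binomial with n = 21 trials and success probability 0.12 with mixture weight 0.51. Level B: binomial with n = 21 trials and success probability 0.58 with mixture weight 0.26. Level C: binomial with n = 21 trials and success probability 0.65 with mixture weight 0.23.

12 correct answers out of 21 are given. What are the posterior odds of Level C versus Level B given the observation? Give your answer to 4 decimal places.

0.6729

The posterior odds equal the prior odds times the likelihood ratio: (P(Z=i)/P(Z=j))·(f_i(x)/f_j(x)).
Component likelihoods at x = 12 correct answers out of 21:
  L_A = C(21,12)·0.12^12·0.88^9 = 293930·8.9161e-12·0.316478 = 8.29398e-07
  L_B = C(21,12)·0.58^12·0.42^9 = 293930·0.00144923·0.000406671 = 0.17323
  L_C = C(21,12)·0.65^12·0.35^9 = 293930·0.00568801·7.88156e-05 = 0.13177
Posterior odds = (P(Z=C)·L_C) / (P(Z=B)·L_B) = (0.23·0.13177) / (0.26·0.17323) = 0.0303071 / 0.0450398 ≈ 0.6729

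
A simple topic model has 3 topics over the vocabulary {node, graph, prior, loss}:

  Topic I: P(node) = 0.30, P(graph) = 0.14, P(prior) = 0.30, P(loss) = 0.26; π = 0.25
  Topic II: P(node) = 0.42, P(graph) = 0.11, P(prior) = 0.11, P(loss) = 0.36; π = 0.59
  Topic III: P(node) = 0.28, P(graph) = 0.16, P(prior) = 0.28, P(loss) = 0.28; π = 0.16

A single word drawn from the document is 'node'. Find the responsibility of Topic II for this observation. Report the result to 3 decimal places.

P(component k | x) = P(Z=k)·f_k(x) / marginal(x), where marginal(x) = Σ_j P(Z=j)·f_j(x).
Categorical probabilities:
  p_I = 0.3
  p_II = 0.42
  p_III = 0.28
Prior × likelihood for each component:
  P(Z=I)·p_I = 0.25 × 0.3 = 0.075
  P(Z=II)·p_II = 0.59 × 0.42 = 0.2478
  P(Z=III)·p_III = 0.16 × 0.28 = 0.0448
Evidence: 0.075 + 0.2478 + 0.0448 = 0.3676
P(Topic II | data) = 0.2478 / 0.3676 ≈ 0.674

0.674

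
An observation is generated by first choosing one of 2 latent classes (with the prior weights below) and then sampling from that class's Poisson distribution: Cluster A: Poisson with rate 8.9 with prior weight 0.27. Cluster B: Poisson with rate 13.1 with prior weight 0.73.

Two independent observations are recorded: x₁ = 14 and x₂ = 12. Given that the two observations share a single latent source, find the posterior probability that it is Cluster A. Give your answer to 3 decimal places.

Apply Bayes' rule: the posterior for each component is proportional to its prior times its likelihood at x.
Since both observations come from the same component, the likelihood for component k is f_k(x₁)·f_k(x₂).
  p_A = [0.0306077] × [0.070327] = 0.00215255
  p_B = [0.102833] × [0.109059] = 0.0112148
Unnormalised posteriors:
  w_A·p_A = 0.27 × 0.00215255 = 0.000581188
  w_B·p_B = 0.73 × 0.0112148 = 0.00818683
Evidence: 0.000581188 + 0.00818683 = 0.00876802
P(Cluster A | x₁, x₂) ≈ 0.066

0.066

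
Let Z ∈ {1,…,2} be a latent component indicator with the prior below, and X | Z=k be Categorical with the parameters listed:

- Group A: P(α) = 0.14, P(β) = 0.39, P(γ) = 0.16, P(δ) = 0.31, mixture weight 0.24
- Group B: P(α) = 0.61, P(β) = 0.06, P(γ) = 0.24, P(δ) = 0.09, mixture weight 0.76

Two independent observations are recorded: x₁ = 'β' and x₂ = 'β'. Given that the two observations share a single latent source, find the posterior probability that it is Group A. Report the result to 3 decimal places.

0.930

By Bayes' theorem, P(k | x) = π_k f_k(x) / Σ_j π_j f_j(x).
Since both observations come from the same component, the likelihood for component k is f_k(x₁)·f_k(x₂).
  L_A = [0.39] × [0.39] = 0.1521
  L_B = [0.06] × [0.06] = 0.0036
Unnormalised posteriors:
  π_A·L_A = 0.24 × 0.1521 = 0.036504
  π_B·L_B = 0.76 × 0.0036 = 0.002736
Evidence: 0.036504 + 0.002736 = 0.03924
Responsibility of Group A: 0.036504 / 0.03924 ≈ 0.930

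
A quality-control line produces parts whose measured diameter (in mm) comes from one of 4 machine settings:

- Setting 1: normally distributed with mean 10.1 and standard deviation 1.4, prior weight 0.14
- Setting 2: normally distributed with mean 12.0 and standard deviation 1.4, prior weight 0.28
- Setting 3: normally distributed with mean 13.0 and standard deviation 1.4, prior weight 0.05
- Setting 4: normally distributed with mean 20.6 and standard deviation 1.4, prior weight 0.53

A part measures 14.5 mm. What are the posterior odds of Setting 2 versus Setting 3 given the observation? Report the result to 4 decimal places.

The posterior odds equal the prior odds times the likelihood ratio: (P(Z=i)/P(Z=j))·(f_i(x)/f_j(x)).
Evaluate each component's likelihood at the observed value:
  p_1 = 0.00204126
  p_2 = 0.057856
  p_3 = 0.160511
  p_4 = 2.14935e-05
Odds = (0.28/0.05) × (0.057856/0.160511) = 5.6 × 0.360448 ≈ 2.0185

2.0185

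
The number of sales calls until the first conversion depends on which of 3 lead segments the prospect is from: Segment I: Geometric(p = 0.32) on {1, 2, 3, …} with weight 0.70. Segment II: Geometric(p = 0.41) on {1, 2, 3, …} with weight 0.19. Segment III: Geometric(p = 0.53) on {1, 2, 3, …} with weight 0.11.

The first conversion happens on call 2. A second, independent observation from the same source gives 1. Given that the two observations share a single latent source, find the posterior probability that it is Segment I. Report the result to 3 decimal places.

0.594

P(component k | x) = P(Z=k)·f_k(x) / marginal(x), where marginal(x) = Σ_j P(Z=j)·f_j(x).
Since both observations come from the same component, the likelihood for component k is f_k(x₁)·f_k(x₂).
  f_I = [0.32·(1−0.32)^1 = 0.32·0.68 = 0.2176] × [0.32] = 0.069632
  f_II = [0.41·(1−0.41)^1 = 0.41·0.59 = 0.2419] × [0.41] = 0.099179
  f_III = [0.53·(1−0.53)^1 = 0.53·0.47 = 0.2491] × [0.53] = 0.132023
Multiply by the mixture weights:
  P(Z=I)·f_I = 0.70 × 0.069632 = 0.0487424
  P(Z=II)·f_II = 0.19 × 0.099179 = 0.018844
  P(Z=III)·f_III = 0.11 × 0.132023 = 0.0145225
Sum: 0.0487424 + 0.018844 + 0.0145225 = 0.0821089
P(Segment I | data) ≈ 0.594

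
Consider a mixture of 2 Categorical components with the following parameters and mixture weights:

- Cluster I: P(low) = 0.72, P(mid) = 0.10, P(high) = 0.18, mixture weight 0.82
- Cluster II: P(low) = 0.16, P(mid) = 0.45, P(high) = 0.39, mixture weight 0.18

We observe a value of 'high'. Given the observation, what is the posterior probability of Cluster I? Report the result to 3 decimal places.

0.678

Apply Bayes' rule: the posterior for each component is proportional to its prior times its likelihood at x.
Categorical probabilities:
  p_I = P(high | comp) = 0.18
  p_II = P(high | comp) = 0.39
Multiply by the mixture weights:
  P(Z=I)·p_I = 0.82 × 0.18 = 0.1476
  P(Z=II)·p_II = 0.18 × 0.39 = 0.0702
Normaliser: 0.1476 + 0.0702 = 0.2178
Responsibility of Cluster I: 0.1476 / 0.2178 ≈ 0.678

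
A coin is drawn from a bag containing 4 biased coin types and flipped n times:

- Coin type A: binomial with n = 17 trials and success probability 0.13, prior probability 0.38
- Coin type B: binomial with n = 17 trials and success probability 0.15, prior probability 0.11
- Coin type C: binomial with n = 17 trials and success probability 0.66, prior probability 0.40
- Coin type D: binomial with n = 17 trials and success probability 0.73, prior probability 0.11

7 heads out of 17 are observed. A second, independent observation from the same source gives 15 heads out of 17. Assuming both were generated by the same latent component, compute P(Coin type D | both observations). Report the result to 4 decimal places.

0.1371

By Bayes' theorem, P(k | x) = P(Z=k) f_k(x) / Σ_j P(Z=j) f_j(x).
Since both observations come from the same component, the likelihood for component k is f_k(x₁)·f_k(x₂).
  L_A = [0.00303159] × [5.26899e-12] = 1.59734e-14
  L_B = [0.00654189] × [4.30275e-11] = 2.81481e-13
  L_C = [0.0219014] × [0.0308785] = 0.000676281
  L_D = [0.00442357] × [0.0883302] = 0.000390735
Multiply by the mixture weights:
  P(Z=A)·L_A = 0.38 × 1.59734e-14 = 6.06991e-15
  P(Z=B)·L_B = 0.11 × 2.81481e-13 = 3.09629e-14
  P(Z=C)·L_C = 0.40 × 0.000676281 = 0.000270513
  P(Z=D)·L_D = 0.11 × 0.000390735 = 4.29808e-05
Normaliser: 6.06991e-15 + 3.09629e-14 + 0.000270513 + 4.29808e-05 = 0.000313493
P(Coin type D | x₁,x₂) = 4.29808e-05 / 0.000313493 ≈ 0.1371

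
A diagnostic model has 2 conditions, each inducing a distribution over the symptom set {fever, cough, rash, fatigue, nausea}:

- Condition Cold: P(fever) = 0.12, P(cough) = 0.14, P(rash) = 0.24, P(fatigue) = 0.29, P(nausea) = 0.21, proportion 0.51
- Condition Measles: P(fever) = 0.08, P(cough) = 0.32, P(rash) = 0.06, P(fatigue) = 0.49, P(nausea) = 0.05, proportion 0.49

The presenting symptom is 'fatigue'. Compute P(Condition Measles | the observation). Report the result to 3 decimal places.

The responsibility of component k is π_k f_k(x) divided by Σ_j π_j f_j(x).
Evaluate each component's likelihood at the observed value:
  f_Cold = P(fatigue | comp) = 0.29
  f_Measles = P(fatigue | comp) = 0.49
Prior × likelihood for each component:
  π_Cold·f_Cold = 0.51 × 0.29 = 0.1479
  π_Measles·f_Measles = 0.49 × 0.49 = 0.2401
Evidence: 0.1479 + 0.2401 = 0.388
Responsibility of Condition Measles: 0.2401 / 0.388 ≈ 0.619

0.619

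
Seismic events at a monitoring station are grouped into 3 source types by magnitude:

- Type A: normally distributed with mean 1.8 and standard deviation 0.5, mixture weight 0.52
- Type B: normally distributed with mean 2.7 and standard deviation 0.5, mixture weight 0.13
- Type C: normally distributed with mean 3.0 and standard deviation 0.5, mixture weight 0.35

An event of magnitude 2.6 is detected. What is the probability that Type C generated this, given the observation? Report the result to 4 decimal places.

0.4830

Posterior ∝ prior × likelihood, so P(k | x) ∝ π_k f_k(x); normalise over all components.
Normal densities:
  L_A = (1/(0.5·√(2π)))·exp(−(2.6−1.8)²/(2·0.5²)) = 0.797885·exp(-1.28000) = 0.221842
  L_B = (1/(0.5·√(2π)))·exp(−(2.6−2.7)²/(2·0.5²)) = 0.797885·exp(-0.02000) = 0.782085
  L_C = (1/(0.5·√(2π)))·exp(−(2.6−3.0)²/(2·0.5²)) = 0.797885·exp(-0.32000) = 0.579383
Weight by the priors:
  π_A·L_A = 0.52 × 0.221842 = 0.115358
  π_B·L_B = 0.13 × 0.782085 = 0.101671
  π_C·L_C = 0.35 × 0.579383 = 0.202784
Evidence: 0.115358 + 0.101671 + 0.202784 = 0.419813
P(Type C | 2.6) ≈ 0.4830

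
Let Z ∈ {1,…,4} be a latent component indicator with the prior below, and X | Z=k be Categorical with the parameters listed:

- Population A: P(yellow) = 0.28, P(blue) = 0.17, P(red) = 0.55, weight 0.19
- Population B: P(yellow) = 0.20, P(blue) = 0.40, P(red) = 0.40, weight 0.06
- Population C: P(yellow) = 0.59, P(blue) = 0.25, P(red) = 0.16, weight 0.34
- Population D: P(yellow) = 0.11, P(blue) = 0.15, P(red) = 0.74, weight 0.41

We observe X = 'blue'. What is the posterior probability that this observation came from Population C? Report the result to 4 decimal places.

0.4191

Posterior ∝ prior × likelihood, so P(k | x) ∝ π_k f_k(x); normalise over all components.
Evaluate each component's likelihood at the observed value:
  p_A = P(blue | comp) = 0.17
  p_B = P(blue | comp) = 0.40
  p_C = P(blue | comp) = 0.25
  p_D = P(blue | comp) = 0.15
Weight by the priors:
  π_A·p_A = 0.19 × 0.17 = 0.0323
  π_B·p_B = 0.06 × 0.4 = 0.024
  π_C·p_C = 0.34 × 0.25 = 0.085
  π_D·p_D = 0.41 × 0.15 = 0.0615
Denominator: 0.0323 + 0.024 + 0.085 + 0.0615 = 0.2028
P(Population C | x) = 0.085 / 0.2028 ≈ 0.4191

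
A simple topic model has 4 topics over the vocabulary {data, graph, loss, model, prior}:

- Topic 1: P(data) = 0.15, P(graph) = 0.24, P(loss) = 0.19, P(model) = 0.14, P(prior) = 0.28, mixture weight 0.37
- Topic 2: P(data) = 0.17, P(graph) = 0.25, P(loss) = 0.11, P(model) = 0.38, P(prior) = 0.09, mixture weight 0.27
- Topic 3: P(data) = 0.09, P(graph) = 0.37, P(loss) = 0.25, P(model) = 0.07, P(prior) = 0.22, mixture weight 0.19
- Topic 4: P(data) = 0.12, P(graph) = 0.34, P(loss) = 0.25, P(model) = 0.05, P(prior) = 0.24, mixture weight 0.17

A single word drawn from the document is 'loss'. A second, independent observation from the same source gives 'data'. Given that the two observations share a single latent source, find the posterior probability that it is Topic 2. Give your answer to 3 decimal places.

0.202

Posterior ∝ prior × likelihood, so P(k | x) ∝ P(Z=k) f_k(x); normalise over all components.
Since both observations come from the same component, the likelihood for component k is f_k(x₁)·f_k(x₂).
  f_1 = [0.19] × [0.15] = 0.0285
  f_2 = [0.11] × [0.17] = 0.0187
  f_3 = [0.25] × [0.09] = 0.0225
  f_4 = [0.25] × [0.12] = 0.03
Weight by the priors:
  P(Z=1)·f_1 = 0.37 × 0.0285 = 0.010545
  P(Z=2)·f_2 = 0.27 × 0.0187 = 0.005049
  P(Z=3)·f_3 = 0.19 × 0.0225 = 0.004275
  P(Z=4)·f_4 = 0.17 × 0.03 = 0.0051
Evidence: 0.010545 + 0.005049 + 0.004275 + 0.0051 = 0.024969
P(Topic 2 | x) ≈ 0.202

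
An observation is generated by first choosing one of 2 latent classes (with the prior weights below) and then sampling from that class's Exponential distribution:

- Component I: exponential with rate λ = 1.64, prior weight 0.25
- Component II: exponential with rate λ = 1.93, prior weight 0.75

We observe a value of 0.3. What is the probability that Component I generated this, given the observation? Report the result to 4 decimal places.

0.2361

P(component k | x) = π_k·f_k(x) / marginal(x), where marginal(x) = Σ_j π_j·f_j(x).
Exponential densities:
  L_I = 1.64·e^(−1.64·0.3) = 1.64·e^(−0.4920) = 1.0027
  L_II = 1.93·e^(−1.93·0.3) = 1.93·e^(−0.5790) = 1.08168
Prior × likelihood for each component:
  π_I·L_I = 0.25 × 1.0027 = 0.250675
  π_II·L_II = 0.75 × 1.08168 = 0.811264
Marginal: 0.250675 + 0.811264 = 1.06194
P(Component I | x) ≈ 0.2361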